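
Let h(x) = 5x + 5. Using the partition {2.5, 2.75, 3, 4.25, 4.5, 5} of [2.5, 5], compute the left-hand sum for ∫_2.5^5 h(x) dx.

54.375

Subinterval widths: 0.25, 0.25, 1.25, 0.25, 0.5.
Left endpoints: 2.5, 2.75, 3, 4.25, 4.5.
h(2.5) = 17.5, h(2.75) = 18.75, h(3) = 20, h(4.25) = 26.25, h(4.5) = 27.5.
Sum = Σ Δx_i · h(x_i).
Sum = 54.375.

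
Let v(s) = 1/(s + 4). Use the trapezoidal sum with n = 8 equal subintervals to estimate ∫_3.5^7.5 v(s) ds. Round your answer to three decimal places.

Δs = (7.5 − 3.5)/8 = 0.5.
v(3.5) = 2/15, v(4) = 0.125, v(4.5) = 2/17, v(5) = 1/9, v(5.5) = 2/19, v(6) = 0.1, v(6.5) = 2/21, v(7) = 1/11, v(7.5) = 2/23.
T_8 = (Δs/2)·[v(s_0) + 2v(s_1) + ... + 2v(s_{7}) + v(s_8)].
Sum ≈ 0.428.

0.428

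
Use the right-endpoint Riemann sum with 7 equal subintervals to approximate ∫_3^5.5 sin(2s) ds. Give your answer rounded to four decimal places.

Δs = (5.5 − 3)/7 = 5/14.
Right endpoints: 47/14, 26/7, 57/14, 31/7, 67/14, 36/7, 5.5.
f(47/14) ≈ 0.4179, f(26/7) ≈ 0.9109, f(57/14) ≈ 0.9586, f(31/7) ≈ 0.5376, f(67/14) ≈ -0.1461, f(36/7) ≈ -0.7585, f(5.5) ≈ -1.0000.
Sum = Δs · [f(47/14) + f(26/7) + f(57/14) + ...].
Sum ≈ 0.3287.

0.3287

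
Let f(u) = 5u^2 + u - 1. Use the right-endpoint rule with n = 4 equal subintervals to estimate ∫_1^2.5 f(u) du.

30.87890625

Δu = (2.5 − 1)/4 = 0.375.
Right endpoints: 1.375, 1.75, 2.125, 2.5.
f(1.375) = 9.828125, f(1.75) = 16.0625, f(2.125) = 23.703125, f(2.5) = 32.75.
Sum = Δu · [f(1.375) + f(1.75) + f(2.125) + f(2.5)].
Sum = 30.87890625.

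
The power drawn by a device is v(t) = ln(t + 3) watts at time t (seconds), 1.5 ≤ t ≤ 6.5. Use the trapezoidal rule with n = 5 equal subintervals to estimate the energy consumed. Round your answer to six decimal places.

Δt = (6.5 − 1.5)/5 = 1.
v(1.5) ≈ 1.504077, v(2.5) ≈ 1.704748, v(3.5) ≈ 1.871802, v(4.5) ≈ 2.014903, v(5.5) ≈ 2.140066, v(6.5) ≈ 2.251292.
T_5 = (Δt/2)·[v(t_0) + 2v(t_1) + ... + 2v(t_{4}) + v(t_5)].
Sum ≈ 9.609204.

9.609204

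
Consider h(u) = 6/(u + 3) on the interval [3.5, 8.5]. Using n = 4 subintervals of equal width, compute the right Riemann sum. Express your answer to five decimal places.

3.18496

Δu = (8.5 − 3.5)/4 = 1.25.
Right endpoints: 4.75, 6, 7.25, 8.5.
h(4.75) = 24/31, h(6) = 2/3, h(7.25) = 24/41, h(8.5) = 12/23.
Sum = Δu · [h(4.75) + h(6) + h(7.25) + h(8.5)].
Sum ≈ 3.18496.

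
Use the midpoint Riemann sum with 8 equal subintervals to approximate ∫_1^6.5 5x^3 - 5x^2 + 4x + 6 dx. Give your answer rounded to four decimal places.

1878.4340

Δx = (6.5 − 1)/8 = 0.6875.
Midpoints: 1.34375, 2.03125, 2.71875, 3.40625, 4.09375, 4.78125, 5.46875, 6.15625.
f(1.34375) = 474431/32768, f(2.03125) = 1159973/32768, f(2.71875) = 2634435/32768, f(3.40625) = 5217257/32768, f(4.09375) = 9227879/32768, f(4.78125) = 14985741/32768, f(5.46875) = 22810283/32768, f(6.15625) = 33020945/32768.
Sum = Δx · [f(1.34375) + f(2.03125) + f(2.71875) + ...].
Sum ≈ 1878.4340.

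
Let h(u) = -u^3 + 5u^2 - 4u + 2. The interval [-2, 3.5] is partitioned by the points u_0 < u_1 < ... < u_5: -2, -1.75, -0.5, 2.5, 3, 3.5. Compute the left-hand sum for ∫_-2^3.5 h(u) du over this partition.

70.52734375

Subinterval widths: 0.25, 1.25, 3, 0.5, 0.5.
Left endpoints: -2, -1.75, -0.5, 2.5, 3.
h(-2) = 38, h(-1.75) = 29.671875, h(-0.5) = 5.375, h(2.5) = 7.625, h(3) = 8.
Sum = Σ Δu_i · h(u_i).
Sum = 70.52734375.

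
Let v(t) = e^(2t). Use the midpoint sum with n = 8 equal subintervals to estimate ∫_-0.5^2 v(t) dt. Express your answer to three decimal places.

26.679

Δt = (2 − (-0.5))/8 = 0.3125.
Midpoints: -0.34375, -0.03125, 0.28125, 0.59375, 0.90625, 1.21875, 1.53125, 1.84375.
v(-0.34375) ≈ 0.503, v(-0.03125) ≈ 0.939, v(0.28125) ≈ 1.755, v(0.59375) ≈ 3.279, v(0.90625) ≈ 6.126, v(1.21875) ≈ 11.444, v(1.53125) ≈ 21.381, v(1.84375) ≈ 39.945.
Sum = Δt · [v(-0.34375) + v(-0.03125) + v(0.28125) + ...].
Sum ≈ 26.679.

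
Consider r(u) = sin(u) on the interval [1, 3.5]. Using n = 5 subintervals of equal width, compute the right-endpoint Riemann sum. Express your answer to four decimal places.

Δu = (3.5 − 1)/5 = 0.5.
Right endpoints: 1.5, 2, 2.5, 3, 3.5.
r(1.5) ≈ 0.9975, r(2) ≈ 0.9093, r(2.5) ≈ 0.5985, r(3) ≈ 0.1411, r(3.5) ≈ -0.3508.
Sum = Δu · [r(1.5) + r(2) + r(2.5) + r(3) + r(3.5)].
Sum ≈ 1.1478.

1.1478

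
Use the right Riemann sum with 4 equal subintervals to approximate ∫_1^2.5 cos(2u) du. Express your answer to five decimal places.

-0.75869

Δu = (2.5 − 1)/4 = 0.375.
Right endpoints: 1.375, 1.75, 2.125, 2.5.
f(1.375) ≈ -0.92430, f(1.75) ≈ -0.93646, f(2.125) ≈ -0.44609, f(2.5) ≈ 0.28366.
Sum = Δu · [f(1.375) + f(1.75) + f(2.125) + f(2.5)].
Sum ≈ -0.75869.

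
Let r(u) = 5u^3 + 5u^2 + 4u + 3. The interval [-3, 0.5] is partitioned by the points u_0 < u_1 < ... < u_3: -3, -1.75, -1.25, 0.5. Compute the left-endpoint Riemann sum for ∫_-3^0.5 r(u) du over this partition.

-138.41015625

Subinterval widths: 1.25, 0.5, 1.75.
Left endpoints: -3, -1.75, -1.25.
r(-3) = -99, r(-1.75) = -15.484375, r(-1.25) = -3.953125.
Sum = Σ Δu_i · r(u_i).
Sum = -138.41015625.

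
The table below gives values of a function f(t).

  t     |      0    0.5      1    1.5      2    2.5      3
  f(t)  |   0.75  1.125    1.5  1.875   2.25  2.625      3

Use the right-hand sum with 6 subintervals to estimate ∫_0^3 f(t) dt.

6.1875

Δt = 0.5.
Sum = 0.5·[1.125 + 1.5 + 1.875 + 2.25 + 2.625 + 3] = 6.1875.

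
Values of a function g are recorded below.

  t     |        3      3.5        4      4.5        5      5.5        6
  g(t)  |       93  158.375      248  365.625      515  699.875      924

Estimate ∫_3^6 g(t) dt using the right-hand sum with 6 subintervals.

Δt = 0.5.
Sum = 0.5·[158.375 + 248 + 365.625 + 515 + 699.875 + 924] = 1455.4375.

1455.4375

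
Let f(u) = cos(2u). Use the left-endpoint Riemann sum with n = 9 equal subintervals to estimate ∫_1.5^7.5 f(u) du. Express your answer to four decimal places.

0.1389

Δu = (7.5 − 1.5)/9 = 2/3.
Left endpoints: 1.5, 13/6, 17/6, 3.5, 25/6, 29/6, 5.5, 37/6, 41/6.
f(1.5) ≈ -0.9900, f(13/6) ≈ -0.3700, f(17/6) ≈ 0.8159, f(3.5) ≈ 0.7539, f(25/6) ≈ -0.4612, f(29/6) ≈ -0.9709, f(5.5) ≈ 0.0044, f(37/6) ≈ 0.9730, f(41/6) ≈ 0.4533.
Sum = Δu · [f(1.5) + f(13/6) + f(17/6) + ...].
Sum ≈ 0.1389.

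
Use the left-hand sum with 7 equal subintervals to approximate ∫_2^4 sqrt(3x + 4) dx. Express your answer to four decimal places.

Δx = (4 − 2)/7 = 2/7.
Left endpoints: 2, 16/7, 18/7, 20/7, 22/7, 24/7, 26/7.
f(2) ≈ 3.1623, f(16/7) ≈ 3.2950, f(18/7) ≈ 3.4226, f(20/7) ≈ 3.5456, f(22/7) ≈ 3.6645, f(24/7) ≈ 3.7796, f(26/7) ≈ 3.8914.
Sum = Δx · [f(2) + f(16/7) + f(18/7) + ...].
Sum ≈ 7.0746.

7.0746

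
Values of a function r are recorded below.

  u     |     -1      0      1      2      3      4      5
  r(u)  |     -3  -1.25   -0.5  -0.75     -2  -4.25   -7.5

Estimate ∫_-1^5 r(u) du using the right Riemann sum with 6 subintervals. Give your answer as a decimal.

-16.25

Δu = 1.
Sum = 1·[(-1.25) + (-0.5) + (-0.75) + (-2) + (-4.25) + (-7.5)] = -16.25.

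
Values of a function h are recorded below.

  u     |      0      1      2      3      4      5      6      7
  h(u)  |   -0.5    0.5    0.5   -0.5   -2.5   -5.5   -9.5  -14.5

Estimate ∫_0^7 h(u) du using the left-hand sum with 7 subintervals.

-17.5

Δu = 1.
Sum = 1·[(-0.5) + 0.5 + 0.5 + (-0.5) + (-2.5) + (-5.5) + (-9.5)] = -17.5.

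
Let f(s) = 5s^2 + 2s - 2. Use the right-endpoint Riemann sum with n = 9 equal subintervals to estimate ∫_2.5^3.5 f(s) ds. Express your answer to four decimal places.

Δs = (3.5 − 2.5)/9 = 1/9.
Right endpoints: 47/18, 49/18, 17/6, 53/18, 55/18, 19/6, 59/18, 61/18, 3.5.
f(47/18) = 12089/324, f(49/18) = 13121/324, f(17/6) = 1577/36, f(53/18) = 15305/324, f(55/18) = 16457/324, f(19/6) = 1961/36, f(59/18) = 18881/324, f(61/18) = 20153/324, f(3.5) = 66.25.
Sum = Δs · [f(47/18) + f(49/18) + f(17/6) + ...].
Sum ≈ 51.2047.

51.2047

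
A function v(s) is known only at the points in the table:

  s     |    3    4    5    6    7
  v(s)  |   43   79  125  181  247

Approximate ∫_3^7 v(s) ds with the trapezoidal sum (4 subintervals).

Δs = 1.
T_4 = (1/2)·[43 + 2·79 + 2·125 + 2·181 + 247] = 530.

530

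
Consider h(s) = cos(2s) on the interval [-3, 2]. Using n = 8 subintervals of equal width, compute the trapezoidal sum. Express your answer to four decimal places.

-0.4488

Δs = (2 − (-3))/8 = 0.625.
h(-3) ≈ 0.9602, h(-2.375) ≈ 0.0376, h(-1.75) ≈ -0.9365, h(-1.125) ≈ -0.6282, h(-0.5) ≈ 0.5403, h(0.125) ≈ 0.9689, h(0.75) ≈ 0.0707, h(1.375) ≈ -0.9243, h(2) ≈ -0.6536.
T_8 = (Δs/2)·[h(s_0) + 2h(s_1) + ... + 2h(s_{7}) + h(s_8)].
Sum ≈ -0.4488.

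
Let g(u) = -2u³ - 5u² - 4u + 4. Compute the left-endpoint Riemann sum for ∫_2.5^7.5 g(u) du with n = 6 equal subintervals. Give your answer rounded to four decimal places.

-1888.7963

Δu = (7.5 − 2.5)/6 = 5/6.
Left endpoints: 2.5, 10/3, 25/6, 5, 35/6, 20/3.
g(2.5) = -68.5, g(10/3) = -3752/27, g(25/6) = -6592/27, g(5) = -391, g(35/6) = -31669/54, g(20/3) = -22612/27.
Sum = Δu · [g(2.5) + g(10/3) + g(25/6) + ...].
Sum ≈ -1888.7963.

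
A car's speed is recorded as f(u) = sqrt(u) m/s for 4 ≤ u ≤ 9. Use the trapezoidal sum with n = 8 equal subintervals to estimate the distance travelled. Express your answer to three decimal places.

Δu = (9 − 4)/8 = 0.625.
f(4) ≈ 2.000, f(4.625) ≈ 2.151, f(5.25) ≈ 2.291, f(5.875) ≈ 2.424, f(6.5) ≈ 2.550, f(7.125) ≈ 2.669, f(7.75) ≈ 2.784, f(8.375) ≈ 2.894, f(9) ≈ 3.000.
T_8 = (Δu/2)·[f(u_0) + 2f(u_1) + ... + 2f(u_{7}) + f(u_8)].
Sum ≈ 12.664.

12.664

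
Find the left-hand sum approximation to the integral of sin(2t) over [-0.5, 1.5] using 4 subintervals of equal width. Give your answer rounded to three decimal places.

0.455

Δt = (1.5 − (-0.5))/4 = 0.5.
Left endpoints: -0.5, 0, 0.5, 1.
f(-0.5) ≈ -0.841, f(0) ≈ 0.000, f(0.5) ≈ 0.841, f(1) ≈ 0.909.
Sum = Δt · [f(-0.5) + f(0) + f(0.5) + f(1)].
Sum ≈ 0.455.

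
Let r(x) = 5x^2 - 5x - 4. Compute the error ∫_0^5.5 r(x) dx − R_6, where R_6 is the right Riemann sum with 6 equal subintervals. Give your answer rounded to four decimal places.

-60.5700

Exact integral: ∫_0^5.5 r(x) dx ≈ 179.666667.
R_6 ≈ 240.236690.
Error ≈ 179.666667 − 240.236690 ≈ -60.5700.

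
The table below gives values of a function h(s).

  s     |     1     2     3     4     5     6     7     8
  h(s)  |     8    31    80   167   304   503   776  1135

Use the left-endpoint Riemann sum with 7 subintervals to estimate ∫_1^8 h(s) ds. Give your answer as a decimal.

Δs = 1.
Sum = 1·[8 + 31 + 80 + 167 + 304 + 503 + 776] = 1869.

1869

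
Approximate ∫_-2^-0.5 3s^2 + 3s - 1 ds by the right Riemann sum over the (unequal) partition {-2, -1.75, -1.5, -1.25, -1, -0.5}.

-0.09375

Subinterval widths: 0.25, 0.25, 0.25, 0.25, 0.5.
Right endpoints: -1.75, -1.5, -1.25, -1, -0.5.
f(-1.75) = 2.9375, f(-1.5) = 1.25, f(-1.25) = -0.0625, f(-1) = -1, f(-0.5) = -1.75.
Sum = Σ Δs_i · f(s_i).
Sum = -0.09375.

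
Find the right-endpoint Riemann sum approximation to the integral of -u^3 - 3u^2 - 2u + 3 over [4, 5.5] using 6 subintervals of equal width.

-295.67578125

Δu = (5.5 − 4)/6 = 0.25.
Right endpoints: 4.25, 4.5, 4.75, 5, 5.25, 5.5.
f(4.25) = -136.453125, f(4.5) = -157.875, f(4.75) = -181.359375, f(5) = -207, f(5.25) = -234.890625, f(5.5) = -265.125.
Sum = Δu · [f(4.25) + f(4.5) + f(4.75) + ...].
Sum = -295.67578125.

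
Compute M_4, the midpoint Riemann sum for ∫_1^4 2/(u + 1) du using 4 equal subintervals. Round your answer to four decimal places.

1.8230

Δu = (4 − 1)/4 = 0.75.
Midpoints: 1.375, 2.125, 2.875, 3.625.
f(1.375) = 16/19, f(2.125) = 0.64, f(2.875) = 16/31, f(3.625) = 16/37.
Sum = Δu · [f(1.375) + f(2.125) + f(2.875) + f(3.625)].
Sum ≈ 1.8230.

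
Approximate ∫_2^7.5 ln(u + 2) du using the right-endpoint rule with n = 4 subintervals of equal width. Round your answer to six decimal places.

Δu = (7.5 − 2)/4 = 1.375.
Right endpoints: 3.375, 4.75, 6.125, 7.5.
f(3.375) ≈ 1.681759, f(4.75) ≈ 1.909543, f(6.125) ≈ 2.094946, f(7.5) ≈ 2.251292.
Sum = Δu · [f(3.375) + f(4.75) + f(6.125) + f(7.5)].
Sum ≈ 10.914116.

10.914116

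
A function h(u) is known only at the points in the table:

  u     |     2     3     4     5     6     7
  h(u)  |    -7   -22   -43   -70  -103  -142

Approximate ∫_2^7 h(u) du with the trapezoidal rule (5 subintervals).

-312.5

Δu = 1.
T_5 = (1/2)·[(-7) + 2·(-22) + 2·(-43) + 2·(-70) + 2·(-103) + (-142)] = -312.5.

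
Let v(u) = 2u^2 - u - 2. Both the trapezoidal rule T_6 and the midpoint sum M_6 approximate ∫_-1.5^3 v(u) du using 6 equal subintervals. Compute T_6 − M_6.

T_6 = 8.71875.
M_6 = 7.453125.
T_6 − M_6 = 1.265625.

1.265625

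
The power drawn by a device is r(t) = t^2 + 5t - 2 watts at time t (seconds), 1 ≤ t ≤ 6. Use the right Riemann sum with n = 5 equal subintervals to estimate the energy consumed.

Δt = (6 − 1)/5 = 1.
Right endpoints: 2, 3, 4, 5, 6.
r(2) = 12, r(3) = 22, r(4) = 34, r(5) = 48, r(6) = 64.
Sum = Δt · [r(2) + r(3) + r(4) + r(5) + r(6)].
Sum = 180.

180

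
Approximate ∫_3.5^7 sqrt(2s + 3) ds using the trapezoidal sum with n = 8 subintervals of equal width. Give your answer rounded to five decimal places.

12.82216

Δs = (7 − 3.5)/8 = 0.4375.
f(3.5) ≈ 3.16228, f(3.9375) ≈ 3.29773, f(4.375) ≈ 3.42783, f(4.8125) ≈ 3.55317, f(5.25) ≈ 3.67423, f(5.6875) ≈ 3.79144, f(6.125) ≈ 3.90512, f(6.5625) ≈ 4.01559, f(7) ≈ 4.12311.
T_8 = (Δs/2)·[f(s_0) + 2f(s_1) + ... + 2f(s_{7}) + f(s_8)].
Sum ≈ 12.82216.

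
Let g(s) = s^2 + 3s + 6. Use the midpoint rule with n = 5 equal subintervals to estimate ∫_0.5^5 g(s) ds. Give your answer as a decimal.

105.44625

Δs = (5 − 0.5)/5 = 0.9.
Midpoints: 0.95, 1.85, 2.75, 3.65, 4.55.
g(0.95) = 9.7525, g(1.85) = 14.9725, g(2.75) = 21.8125, g(3.65) = 30.2725, g(4.55) = 40.3525.
Sum = Δs · [g(0.95) + g(1.85) + g(2.75) + g(3.65) + g(4.55)].
Sum = 105.44625.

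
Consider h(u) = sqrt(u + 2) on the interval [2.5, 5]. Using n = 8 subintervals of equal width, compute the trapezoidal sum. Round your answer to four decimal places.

5.9825

Δu = (5 − 2.5)/8 = 0.3125.
h(2.5) ≈ 2.1213, h(2.8125) ≈ 2.1937, h(3.125) ≈ 2.2638, h(3.4375) ≈ 2.3318, h(3.75) ≈ 2.3979, h(4.0625) ≈ 2.4622, h(4.375) ≈ 2.5249, h(4.6875) ≈ 2.5860, h(5) ≈ 2.6458.
T_8 = (Δu/2)·[h(u_0) + 2h(u_1) + ... + 2h(u_{7}) + h(u_8)].
Sum ≈ 5.9825.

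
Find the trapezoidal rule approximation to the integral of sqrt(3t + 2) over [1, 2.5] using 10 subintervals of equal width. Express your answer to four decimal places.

Δt = (2.5 − 1)/10 = 0.15.
f(1) ≈ 2.2361, f(1.15) ≈ 2.3345, f(1.3) ≈ 2.4290, f(1.45) ≈ 2.5199, f(1.6) ≈ 2.6077, f(1.75) ≈ 2.6926, f(1.9) ≈ 2.7749, f(2.05) ≈ 2.8548, f(2.2) ≈ 2.9326, f(2.35) ≈ 3.0083, f(2.5) ≈ 3.0822.
T_10 = (Δt/2)·[f(t_0) + 2f(t_1) + ... + 2f(t_{9}) + f(t_10)].
Sum ≈ 4.0220.

4.0220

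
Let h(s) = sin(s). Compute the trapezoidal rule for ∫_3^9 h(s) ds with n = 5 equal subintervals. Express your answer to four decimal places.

Δs = (9 − 3)/5 = 1.2.
h(3) ≈ 0.1411, h(4.2) ≈ -0.8716, h(5.4) ≈ -0.7728, h(6.6) ≈ 0.3115, h(7.8) ≈ 0.9985, h(9) ≈ 0.4121.
T_5 = (Δs/2)·[h(s_0) + 2h(s_1) + ... + 2h(s_{4}) + h(s_5)].
Sum ≈ -0.0692.

-0.0692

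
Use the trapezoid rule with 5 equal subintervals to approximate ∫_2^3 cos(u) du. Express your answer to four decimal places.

-0.7656

Δu = (3 − 2)/5 = 0.2.
f(2) ≈ -0.4161, f(2.2) ≈ -0.5885, f(2.4) ≈ -0.7374, f(2.6) ≈ -0.8569, f(2.8) ≈ -0.9422, f(3) ≈ -0.9900.
T_5 = (Δu/2)·[f(u_0) + 2f(u_1) + ... + 2f(u_{4}) + f(u_5)].
Sum ≈ -0.7656.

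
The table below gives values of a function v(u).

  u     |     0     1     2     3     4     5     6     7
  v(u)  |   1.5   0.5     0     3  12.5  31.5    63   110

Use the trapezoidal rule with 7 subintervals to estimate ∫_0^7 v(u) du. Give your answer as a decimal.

166.25

Δu = 1.
T_7 = (1/2)·[1.5 + 2·0.5 + 2·0 + 2·3 + 2·12.5 + 2·31.5 + 2·63 + 110] = 166.25.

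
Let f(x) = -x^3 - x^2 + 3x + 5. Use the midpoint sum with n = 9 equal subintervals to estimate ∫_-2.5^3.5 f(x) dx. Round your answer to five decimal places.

-7.69444

Δx = (3.5 − (-2.5))/9 = 2/3.
Midpoints: -13/6, -1.5, -5/6, -1/6, 0.5, 7/6, 11/6, 2.5, 19/6.
f(-13/6) = 859/216, f(-1.5) = 1.625, f(-5/6) = 515/216, f(-1/6) = 967/216, f(0.5) = 6.125, f(7/6) = 1199/216, f(11/6) = 211/216, f(2.5) = -9.375, f(19/6) = -5893/216.
Sum = Δx · [f(-13/6) + f(-1.5) + f(-5/6) + ...].
Sum ≈ -7.69444.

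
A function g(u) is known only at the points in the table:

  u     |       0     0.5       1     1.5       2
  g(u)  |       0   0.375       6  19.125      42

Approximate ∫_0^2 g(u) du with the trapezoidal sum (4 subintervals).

Δu = 0.5.
T_4 = (0.5/2)·[0 + 2·0.375 + 2·6 + 2·19.125 + 42] = 23.25.

23.25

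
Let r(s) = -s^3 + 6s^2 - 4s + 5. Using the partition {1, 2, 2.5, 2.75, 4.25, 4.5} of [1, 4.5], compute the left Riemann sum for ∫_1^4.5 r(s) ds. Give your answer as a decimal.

49.48828125

Subinterval widths: 1, 0.5, 0.25, 1.5, 0.25.
Left endpoints: 1, 2, 2.5, 2.75, 4.25.
r(1) = 6, r(2) = 13, r(2.5) = 16.875, r(2.75) = 18.578125, r(4.25) = 19.609375.
Sum = Σ Δs_i · r(s_i).
Sum = 49.48828125.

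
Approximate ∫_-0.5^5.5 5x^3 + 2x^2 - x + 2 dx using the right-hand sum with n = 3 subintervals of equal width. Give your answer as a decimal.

2296.25

Δx = (5.5 − (-0.5))/3 = 2.
Right endpoints: 1.5, 3.5, 5.5.
f(1.5) = 21.875, f(3.5) = 237.375, f(5.5) = 888.875.
Sum = Δx · [f(1.5) + f(3.5) + f(5.5)].
Sum = 2296.25.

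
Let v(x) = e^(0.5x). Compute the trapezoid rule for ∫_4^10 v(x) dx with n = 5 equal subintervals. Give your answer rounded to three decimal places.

Δx = (10 − 4)/5 = 1.2.
v(4) ≈ 7.389, v(5.2) ≈ 13.464, v(6.4) ≈ 24.533, v(7.6) ≈ 44.701, v(8.8) ≈ 81.451, v(10) ≈ 148.413.
T_5 = (Δx/2)·[v(x_0) + 2v(x_1) + ... + 2v(x_{4}) + v(x_5)].
Sum ≈ 290.459.

290.459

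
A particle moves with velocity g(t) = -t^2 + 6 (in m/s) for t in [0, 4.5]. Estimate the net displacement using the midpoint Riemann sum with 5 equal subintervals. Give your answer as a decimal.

Δt = (4.5 − 0)/5 = 0.9.
Midpoints: 0.45, 1.35, 2.25, 3.15, 4.05.
g(0.45) = 5.7975, g(1.35) = 4.1775, g(2.25) = 0.9375, g(3.15) = -3.9225, g(4.05) = -10.4025.
Sum = Δt · [g(0.45) + g(1.35) + g(2.25) + g(3.15) + g(4.05)].
Sum = -3.07125.

-3.07125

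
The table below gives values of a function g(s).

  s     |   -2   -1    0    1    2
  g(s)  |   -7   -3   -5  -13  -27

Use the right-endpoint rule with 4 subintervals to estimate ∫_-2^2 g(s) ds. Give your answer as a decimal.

-48

Δs = 1.
Sum = 1·[(-3) + (-5) + (-13) + (-27)] = -48.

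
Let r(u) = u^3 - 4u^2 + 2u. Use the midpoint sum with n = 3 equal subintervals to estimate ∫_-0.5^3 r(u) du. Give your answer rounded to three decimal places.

Δu = (3 − (-0.5))/3 = 7/6.
Midpoints: 1/12, 1.25, 29/12.
r(1/12) = 241/1728, r(1.25) = -1.796875, r(29/12) = -7627/1728.
Sum = Δu · [r(1/12) + r(1.25) + r(29/12)].
Sum ≈ -7.083.

-7.083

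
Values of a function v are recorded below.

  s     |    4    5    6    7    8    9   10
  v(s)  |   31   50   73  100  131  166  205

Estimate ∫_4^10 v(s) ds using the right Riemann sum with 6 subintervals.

Δs = 1.
Sum = 1·[50 + 73 + 100 + 131 + 166 + 205] = 725.

725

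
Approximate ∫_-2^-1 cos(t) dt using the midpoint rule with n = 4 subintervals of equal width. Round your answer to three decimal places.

Δt = (-1 − (-2))/4 = 0.25.
Midpoints: -1.875, -1.625, -1.375, -1.125.
f(-1.875) ≈ -0.300, f(-1.625) ≈ -0.054, f(-1.375) ≈ 0.195, f(-1.125) ≈ 0.431.
Sum = Δt · [f(-1.875) + f(-1.625) + f(-1.375) + f(-1.125)].
Sum ≈ 0.068.

0.068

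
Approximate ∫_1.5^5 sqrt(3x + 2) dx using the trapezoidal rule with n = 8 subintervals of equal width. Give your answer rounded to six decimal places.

11.889974

Δx = (5 − 1.5)/8 = 0.4375.
f(1.5) ≈ 2.549510, f(1.9375) ≈ 2.795085, f(2.375) ≈ 3.020761, f(2.8125) ≈ 3.230712, f(3.25) ≈ 3.427827, f(3.6875) ≈ 3.614208, f(4.125) ≈ 3.791438, f(4.5625) ≈ 3.960745, f(5) ≈ 4.123106.
T_8 = (Δx/2)·[f(x_0) + 2f(x_1) + ... + 2f(x_{7}) + f(x_8)].
Sum ≈ 11.889974.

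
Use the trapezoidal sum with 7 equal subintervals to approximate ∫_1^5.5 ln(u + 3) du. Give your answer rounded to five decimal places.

8.14083

Δu = (5.5 − 1)/7 = 9/14.
f(1) ≈ 1.38629, f(23/14) ≈ 1.53533, f(16/7) ≈ 1.66501, f(41/14) ≈ 1.77978, f(25/7) ≈ 1.88273, f(59/14) ≈ 1.97606, f(34/7) ≈ 2.06142, f(5.5) ≈ 2.14007.
T_7 = (Δu/2)·[f(u_0) + 2f(u_1) + ... + 2f(u_{6}) + f(u_7)].
Sum ≈ 8.14083.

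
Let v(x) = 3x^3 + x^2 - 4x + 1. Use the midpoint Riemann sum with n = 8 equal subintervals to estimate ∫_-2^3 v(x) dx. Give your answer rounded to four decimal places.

54.5215

Δx = (3 − (-2))/8 = 0.625.
Midpoints: -1.6875, -1.0625, -0.4375, 0.1875, 0.8125, 1.4375, 2.0625, 2.6875.
v(-1.6875) = -15641/4096, v(-1.0625) = 11389/4096, v(-0.4375) = 11019/4096, v(0.1875) = 1249/4096, v(0.8125) = 79/4096, v(1.4375) = 25509/4096, v(2.0625) = 95539/4096, v(2.6875) = 228169/4096.
Sum = Δx · [v(-1.6875) + v(-1.0625) + v(-0.4375) + ...].
Sum ≈ 54.5215.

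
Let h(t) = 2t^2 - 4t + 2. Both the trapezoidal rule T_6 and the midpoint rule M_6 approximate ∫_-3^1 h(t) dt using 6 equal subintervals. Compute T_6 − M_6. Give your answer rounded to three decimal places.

0.889

T_6 ≈ 43.25926.
M_6 ≈ 42.37037.
T_6 − M_6 ≈ 0.889.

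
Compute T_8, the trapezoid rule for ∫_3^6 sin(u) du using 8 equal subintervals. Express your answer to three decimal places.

Δu = (6 − 3)/8 = 0.375.
f(3) ≈ 0.141, f(3.375) ≈ -0.231, f(3.75) ≈ -0.572, f(4.125) ≈ -0.832, f(4.5) ≈ -0.978, f(4.875) ≈ -0.987, f(5.25) ≈ -0.859, f(5.625) ≈ -0.612, f(6) ≈ -0.279.
T_8 = (Δu/2)·[f(u_0) + 2f(u_1) + ... + 2f(u_{7}) + f(u_8)].
Sum ≈ -1.927.

-1.927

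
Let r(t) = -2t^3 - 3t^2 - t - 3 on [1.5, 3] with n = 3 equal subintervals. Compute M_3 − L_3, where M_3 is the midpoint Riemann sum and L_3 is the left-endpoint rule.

M_3 = -68.953125.
L_3 = -53.25.
M_3 − L_3 = -15.703125.

-15.703125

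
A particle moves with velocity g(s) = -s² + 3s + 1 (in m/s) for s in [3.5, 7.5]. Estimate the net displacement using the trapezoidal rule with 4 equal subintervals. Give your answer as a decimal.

-57

Δs = (7.5 − 3.5)/4 = 1.
g(3.5) = -0.75, g(4.5) = -5.75, g(5.5) = -12.75, g(6.5) = -21.75, g(7.5) = -32.75.
T_4 = (Δs/2)·[g(s_0) + 2g(s_1) + 2g(s_2) + 2g(s_3) + g(s_4)].
Sum = -57.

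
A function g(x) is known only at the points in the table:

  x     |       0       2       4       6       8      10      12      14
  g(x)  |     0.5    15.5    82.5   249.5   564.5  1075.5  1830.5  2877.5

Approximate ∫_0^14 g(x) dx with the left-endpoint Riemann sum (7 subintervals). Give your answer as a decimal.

7637

Δx = 2.
Sum = 2·[0.5 + 15.5 + 82.5 + 249.5 + 564.5 + 1075.5 + 1830.5] = 7637.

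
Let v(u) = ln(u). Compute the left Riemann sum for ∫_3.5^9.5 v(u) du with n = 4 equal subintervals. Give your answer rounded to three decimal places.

Δu = (9.5 − 3.5)/4 = 1.5.
Left endpoints: 3.5, 5, 6.5, 8.
v(3.5) ≈ 1.253, v(5) ≈ 1.609, v(6.5) ≈ 1.872, v(8) ≈ 2.079.
Sum = Δu · [v(3.5) + v(5) + v(6.5) + v(8)].
Sum ≈ 10.220.

10.220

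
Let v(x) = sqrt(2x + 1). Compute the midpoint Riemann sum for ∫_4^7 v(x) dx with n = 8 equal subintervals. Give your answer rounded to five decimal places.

10.36536

Δx = (7 − 4)/8 = 0.375.
Midpoints: 4.1875, 4.5625, 4.9375, 5.3125, 5.6875, 6.0625, 6.4375, 6.8125.
v(4.1875) ≈ 3.06186, v(4.5625) ≈ 3.18198, v(4.9375) ≈ 3.29773, v(5.3125) ≈ 3.40955, v(5.6875) ≈ 3.51781, v(6.0625) ≈ 3.62284, v(6.4375) ≈ 3.72492, v(6.8125) ≈ 3.82426.
Sum = Δx · [v(4.1875) + v(4.5625) + v(4.9375) + ...].
Sum ≈ 10.36536.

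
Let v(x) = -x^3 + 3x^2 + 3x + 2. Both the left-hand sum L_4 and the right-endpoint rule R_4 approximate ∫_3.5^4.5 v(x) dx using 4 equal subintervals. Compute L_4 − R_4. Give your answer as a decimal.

L_4 = -0.1875.
R_4 = -5.5.
L_4 − R_4 = 5.3125.

5.3125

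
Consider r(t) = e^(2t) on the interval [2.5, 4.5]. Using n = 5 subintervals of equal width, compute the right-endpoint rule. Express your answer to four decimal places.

Δt = (4.5 − 2.5)/5 = 0.4.
Right endpoints: 2.9, 3.3, 3.7, 4.1, 4.5.
r(2.9) ≈ 330.2996, r(3.3) ≈ 735.0952, r(3.7) ≈ 1635.9844, r(4.1) ≈ 3640.9503, r(4.5) ≈ 8103.0839.
Sum = Δt · [r(2.9) + r(3.3) + r(3.7) + r(4.1) + r(4.5)].
Sum ≈ 5778.1654.

5778.1654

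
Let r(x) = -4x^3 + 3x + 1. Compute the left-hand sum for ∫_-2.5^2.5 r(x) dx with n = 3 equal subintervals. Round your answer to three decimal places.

Δx = (2.5 − (-2.5))/3 = 5/3.
Left endpoints: -2.5, -5/6, 5/6.
r(-2.5) = 56, r(-5/6) = 22/27, r(5/6) = 32/27.
Sum = Δx · [r(-2.5) + r(-5/6) + r(5/6)].
Sum ≈ 96.667.

96.667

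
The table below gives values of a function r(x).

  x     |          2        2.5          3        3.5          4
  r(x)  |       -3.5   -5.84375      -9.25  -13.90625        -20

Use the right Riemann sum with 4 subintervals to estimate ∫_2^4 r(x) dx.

-24.5

Δx = 0.5.
Sum = 0.5·[(-5.84375) + (-9.25) + (-13.90625) + (-20)] = -24.5.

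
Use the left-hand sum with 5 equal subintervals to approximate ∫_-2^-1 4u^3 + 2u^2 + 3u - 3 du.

-20.44

Δu = (-1 − (-2))/5 = 0.2.
Left endpoints: -2, -1.8, -1.6, -1.4, -1.2.
f(-2) = -33, f(-1.8) = -25.248, f(-1.6) = -19.064, f(-1.4) = -14.256, f(-1.2) = -10.632.
Sum = Δu · [f(-2) + f(-1.8) + f(-1.6) + f(-1.4) + f(-1.2)].
Sum = -20.44.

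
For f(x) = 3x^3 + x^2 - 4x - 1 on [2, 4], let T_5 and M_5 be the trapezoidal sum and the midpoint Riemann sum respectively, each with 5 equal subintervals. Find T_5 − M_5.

2.24

T_5 = 174.16.
M_5 = 171.92.
T_5 − M_5 = 2.24.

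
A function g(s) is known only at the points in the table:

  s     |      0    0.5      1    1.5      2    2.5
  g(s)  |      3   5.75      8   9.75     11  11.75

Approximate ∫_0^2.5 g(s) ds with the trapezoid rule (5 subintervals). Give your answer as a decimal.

Δs = 0.5.
T_5 = (0.5/2)·[3 + 2·5.75 + 2·8 + 2·9.75 + 2·11 + 11.75] = 20.9375.

20.9375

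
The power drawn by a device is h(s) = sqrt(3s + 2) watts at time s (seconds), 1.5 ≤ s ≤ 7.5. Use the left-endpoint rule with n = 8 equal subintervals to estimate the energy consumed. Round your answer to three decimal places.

22.353

Δs = (7.5 − 1.5)/8 = 0.75.
Left endpoints: 1.5, 2.25, 3, 3.75, 4.5, 5.25, 6, 6.75.
h(1.5) ≈ 2.550, h(2.25) ≈ 2.958, h(3) ≈ 3.317, h(3.75) ≈ 3.640, h(4.5) ≈ 3.937, h(5.25) ≈ 4.213, h(6) ≈ 4.472, h(6.75) ≈ 4.717.
Sum = Δs · [h(1.5) + h(2.25) + h(3) + ...].
Sum ≈ 22.353.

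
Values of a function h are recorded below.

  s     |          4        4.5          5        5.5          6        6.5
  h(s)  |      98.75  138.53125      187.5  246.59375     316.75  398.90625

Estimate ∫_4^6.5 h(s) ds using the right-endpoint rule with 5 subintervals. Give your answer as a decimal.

Δs = 0.5.
Sum = 0.5·[138.53125 + 187.5 + 246.59375 + 316.75 + 398.90625] = 644.140625.

644.140625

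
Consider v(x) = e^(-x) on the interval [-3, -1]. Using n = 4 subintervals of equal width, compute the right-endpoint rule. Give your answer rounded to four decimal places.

13.3858

Δx = (-1 − (-3))/4 = 0.5.
Right endpoints: -2.5, -2, -1.5, -1.
v(-2.5) ≈ 12.1825, v(-2) ≈ 7.3891, v(-1.5) ≈ 4.4817, v(-1) ≈ 2.7183.
Sum = Δx · [v(-2.5) + v(-2) + v(-1.5) + v(-1)].
Sum ≈ 13.3858.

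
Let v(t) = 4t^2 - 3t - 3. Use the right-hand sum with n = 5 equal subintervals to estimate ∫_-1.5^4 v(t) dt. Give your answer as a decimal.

Δt = (4 − (-1.5))/5 = 1.1.
Right endpoints: -0.4, 0.7, 1.8, 2.9, 4.
v(-0.4) = -1.16, v(0.7) = -3.14, v(1.8) = 4.56, v(2.9) = 21.94, v(4) = 49.
Sum = Δt · [v(-0.4) + v(0.7) + v(1.8) + v(2.9) + v(4)].
Sum = 78.32.

78.32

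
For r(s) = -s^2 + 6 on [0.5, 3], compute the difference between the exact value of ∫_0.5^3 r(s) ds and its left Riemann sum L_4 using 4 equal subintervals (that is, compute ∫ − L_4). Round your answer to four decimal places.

-2.5716

Exact integral: ∫_0.5^3 r(s) ds ≈ 6.041667.
L_4 = 8.61328125.
Error ≈ 6.041667 − 8.61328125 ≈ -2.5716.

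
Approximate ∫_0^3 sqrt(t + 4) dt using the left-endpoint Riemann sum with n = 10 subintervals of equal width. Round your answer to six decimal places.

Δt = (3 − 0)/10 = 0.3.
Left endpoints: 0, 0.3, 0.6, 0.9, 1.2, 1.5, 1.8, 2.1, 2.4, 2.7.
f(0) ≈ 2.000000, f(0.3) ≈ 2.073644, f(0.6) ≈ 2.144761, f(0.9) ≈ 2.213594, f(1.2) ≈ 2.280351, f(1.5) ≈ 2.345208, f(1.8) ≈ 2.408319, f(2.1) ≈ 2.469818, f(2.4) ≈ 2.529822, f(2.7) ≈ 2.588436.
Sum = Δt · [f(0) + f(0.3) + f(0.6) + ...].
Sum ≈ 6.916186.

6.916186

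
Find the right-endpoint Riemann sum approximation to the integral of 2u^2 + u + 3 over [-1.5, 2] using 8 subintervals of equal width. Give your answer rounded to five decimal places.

20.71289

Δu = (2 − (-1.5))/8 = 0.4375.
Right endpoints: -1.0625, -0.625, -0.1875, 0.25, 0.6875, 1.125, 1.5625, 2.
f(-1.0625) = 4.1953125, f(-0.625) = 3.15625, f(-0.1875) = 2.8828125, f(0.25) = 3.375, f(0.6875) = 4.6328125, f(1.125) = 6.65625, f(1.5625) = 9.4453125, f(2) = 13.
Sum = Δu · [f(-1.0625) + f(-0.625) + f(-0.1875) + ...].
Sum ≈ 20.71289.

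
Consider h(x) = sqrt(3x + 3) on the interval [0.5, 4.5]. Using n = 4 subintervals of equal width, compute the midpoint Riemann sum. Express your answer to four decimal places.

12.7866

Δx = (4.5 − 0.5)/4 = 1.
Midpoints: 1, 2, 3, 4.
h(1) ≈ 2.4495, h(2) ≈ 3.0000, h(3) ≈ 3.4641, h(4) ≈ 3.8730.
Sum = Δx · [h(1) + h(2) + h(3) + h(4)].
Sum ≈ 12.7866.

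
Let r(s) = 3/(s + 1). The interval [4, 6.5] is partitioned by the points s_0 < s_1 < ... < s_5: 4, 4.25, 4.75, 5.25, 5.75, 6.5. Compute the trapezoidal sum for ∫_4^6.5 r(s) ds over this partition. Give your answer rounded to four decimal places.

Subinterval widths: 0.25, 0.5, 0.5, 0.5, 0.75.
r(4) = 0.6, r(4.25) = 4/7, r(4.75) = 12/23, r(5.25) = 0.48, r(5.75) = 4/9, r(6.5) = 0.4.
On each subinterval the trapezoid contributes (Δs_i/2)·[r(s_{i-1}) + r(s_i)].
Sum ≈ 1.2179.

1.2179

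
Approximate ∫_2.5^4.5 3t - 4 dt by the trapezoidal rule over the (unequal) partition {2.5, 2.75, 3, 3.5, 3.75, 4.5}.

Subinterval widths: 0.25, 0.25, 0.5, 0.25, 0.75.
f(2.5) = 3.5, f(2.75) = 4.25, f(3) = 5, f(3.5) = 6.5, f(3.75) = 7.25, f(4.5) = 9.5.
On each subinterval the trapezoid contributes (Δt_i/2)·[f(t_{i-1}) + f(t_i)].
Sum = 13.

13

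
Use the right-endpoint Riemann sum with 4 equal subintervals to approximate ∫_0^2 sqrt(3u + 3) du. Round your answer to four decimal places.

Δu = (2 − 0)/4 = 0.5.
Right endpoints: 0.5, 1, 1.5, 2.
f(0.5) ≈ 2.1213, f(1) ≈ 2.4495, f(1.5) ≈ 2.7386, f(2) ≈ 3.0000.
Sum = Δu · [f(0.5) + f(1) + f(1.5) + f(2)].
Sum ≈ 5.1547.

5.1547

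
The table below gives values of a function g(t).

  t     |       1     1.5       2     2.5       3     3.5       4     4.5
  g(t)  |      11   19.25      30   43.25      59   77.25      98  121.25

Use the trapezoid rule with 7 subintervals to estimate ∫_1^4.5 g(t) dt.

Δt = 0.5.
T_7 = (0.5/2)·[11 + 2·19.25 + 2·30 + 2·43.25 + 2·59 + 2·77.25 + 2·98 + 121.25] = 196.4375.

196.4375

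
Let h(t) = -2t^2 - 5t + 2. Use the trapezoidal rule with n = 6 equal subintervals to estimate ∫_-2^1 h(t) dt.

7.25

Δt = (1 − (-2))/6 = 0.5.
h(-2) = 4, h(-1.5) = 5, h(-1) = 5, h(-0.5) = 4, h(0) = 2, h(0.5) = -1, h(1) = -5.
T_6 = (Δt/2)·[h(t_0) + 2h(t_1) + ... + 2h(t_{5}) + h(t_6)].
Sum = 7.25.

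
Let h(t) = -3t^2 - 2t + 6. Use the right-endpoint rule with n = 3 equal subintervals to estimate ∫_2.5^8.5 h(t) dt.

-850.5

Δt = (8.5 − 2.5)/3 = 2.
Right endpoints: 4.5, 6.5, 8.5.
h(4.5) = -63.75, h(6.5) = -133.75, h(8.5) = -227.75.
Sum = Δt · [h(4.5) + h(6.5) + h(8.5)].
Sum = -850.5.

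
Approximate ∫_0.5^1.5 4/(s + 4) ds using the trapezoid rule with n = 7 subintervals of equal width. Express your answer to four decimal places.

Δs = (1.5 − 0.5)/7 = 1/7.
f(0.5) = 8/9, f(9/14) = 56/65, f(11/14) = 56/67, f(13/14) = 56/69, f(15/14) = 56/71, f(17/14) = 56/73, f(19/14) = 56/75, f(1.5) = 8/11.
T_7 = (Δs/2)·[f(s_0) + 2f(s_1) + ... + 2f(s_{6}) + f(s_7)].
Sum ≈ 0.8028.

0.8028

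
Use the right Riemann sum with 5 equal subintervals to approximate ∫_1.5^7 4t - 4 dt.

Δt = (7 − 1.5)/5 = 1.1.
Right endpoints: 2.6, 3.7, 4.8, 5.9, 7.
f(2.6) = 6.4, f(3.7) = 10.8, f(4.8) = 15.2, f(5.9) = 19.6, f(7) = 24.
Sum = Δt · [f(2.6) + f(3.7) + f(4.8) + f(5.9) + f(7)].
Sum = 83.6.

83.6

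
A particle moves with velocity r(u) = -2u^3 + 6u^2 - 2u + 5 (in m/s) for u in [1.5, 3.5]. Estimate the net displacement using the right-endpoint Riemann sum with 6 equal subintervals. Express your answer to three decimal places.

Δu = (3.5 − 1.5)/6 = 1/3.
Right endpoints: 11/6, 13/6, 2.5, 17/6, 19/6, 3.5.
r(11/6) = 991/108, r(13/6) = 917/108, r(2.5) = 6.25, r(17/6) = 217/108, r(19/6) = -505/108, r(3.5) = -14.25.
Sum = Δu · [r(11/6) + r(13/6) + r(2.5) + ...].
Sum ≈ 2.333.

2.333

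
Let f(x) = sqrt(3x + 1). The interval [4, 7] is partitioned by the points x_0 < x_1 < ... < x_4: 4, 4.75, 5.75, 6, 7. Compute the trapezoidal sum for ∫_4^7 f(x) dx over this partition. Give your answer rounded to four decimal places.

Subinterval widths: 0.75, 1, 0.25, 1.
f(4) ≈ 3.6056, f(4.75) ≈ 3.9051, f(5.75) ≈ 4.2720, f(6) ≈ 4.3589, f(7) ≈ 4.6904.
On each subinterval the trapezoid contributes (Δx_i/2)·[f(x_{i-1}) + f(x_i)].
Sum ≈ 12.5086.

12.5086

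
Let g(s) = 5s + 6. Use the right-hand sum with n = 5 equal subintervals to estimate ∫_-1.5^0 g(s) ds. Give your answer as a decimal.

Δs = (0 − (-1.5))/5 = 0.3.
Right endpoints: -1.2, -0.9, -0.6, -0.3, 0.
g(-1.2) = 0, g(-0.9) = 1.5, g(-0.6) = 3, g(-0.3) = 4.5, g(0) = 6.
Sum = Δs · [g(-1.2) + g(-0.9) + g(-0.6) + g(-0.3) + g(0)].
Sum = 4.5.

4.5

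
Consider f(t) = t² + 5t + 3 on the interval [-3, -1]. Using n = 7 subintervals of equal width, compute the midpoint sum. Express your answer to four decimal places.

-5.3469

Δt = (-1 − (-3))/7 = 2/7.
Midpoints: -20/7, -18/7, -16/7, -2, -12/7, -10/7, -8/7.
f(-20/7) = -153/49, f(-18/7) = -159/49, f(-16/7) = -157/49, f(-2) = -3, f(-12/7) = -129/49, f(-10/7) = -103/49, f(-8/7) = -69/49.
Sum = Δt · [f(-20/7) + f(-18/7) + f(-16/7) + ...].
Sum ≈ -5.3469.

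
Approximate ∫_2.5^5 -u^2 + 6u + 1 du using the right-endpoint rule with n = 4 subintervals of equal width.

Δu = (5 − 2.5)/4 = 0.625.
Right endpoints: 3.125, 3.75, 4.375, 5.
f(3.125) = 9.984375, f(3.75) = 9.4375, f(4.375) = 8.109375, f(5) = 6.
Sum = Δu · [f(3.125) + f(3.75) + f(4.375) + f(5)].
Sum = 20.95703125.

20.95703125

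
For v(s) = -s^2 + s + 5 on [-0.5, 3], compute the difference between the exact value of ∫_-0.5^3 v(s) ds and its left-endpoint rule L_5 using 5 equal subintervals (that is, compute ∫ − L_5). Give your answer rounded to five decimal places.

Exact integral: ∫_-0.5^3 v(s) ds ≈ 12.8333333.
L_5 = 14.385.
Error ≈ 12.8333333 − 14.385 ≈ -1.55167.

-1.55167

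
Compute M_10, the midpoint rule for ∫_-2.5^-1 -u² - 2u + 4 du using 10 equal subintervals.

Δu = (-1 − (-2.5))/10 = 0.15.
Midpoints: -2.425, -2.275, -2.125, -1.975, -1.825, -1.675, -1.525, -1.375, -1.225, -1.075.
f(-2.425) = 2.969375, f(-2.275) = 3.374375, f(-2.125) = 3.734375, f(-1.975) = 4.049375, f(-1.825) = 4.319375, f(-1.675) = 4.544375, f(-1.525) = 4.724375, f(-1.375) = 4.859375, f(-1.225) = 4.949375, f(-1.075) = 4.994375.
Sum = Δu · [f(-2.425) + f(-2.275) + f(-2.125) + ...].
Sum = 6.3778125.

6.3778125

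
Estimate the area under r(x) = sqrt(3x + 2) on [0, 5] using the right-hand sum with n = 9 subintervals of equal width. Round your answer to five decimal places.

Δx = (5 − 0)/9 = 5/9.
Right endpoints: 5/9, 10/9, 5/3, 20/9, 25/9, 10/3, 35/9, 40/9, 5.
r(5/9) ≈ 1.91485, r(10/9) ≈ 2.30940, r(5/3) ≈ 2.64575, r(20/9) ≈ 2.94392, r(25/9) ≈ 3.21455, r(10/3) ≈ 3.46410, r(35/9) ≈ 3.69685, r(40/9) ≈ 3.91578, r(5) ≈ 4.12311.
Sum = Δx · [r(5/9) + r(10/9) + r(5/3) + ...].
Sum ≈ 15.68239.

15.68239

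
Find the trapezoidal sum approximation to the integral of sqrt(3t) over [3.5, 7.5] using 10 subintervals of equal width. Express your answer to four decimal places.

16.1543

Δt = (7.5 − 3.5)/10 = 0.4.
f(3.5) ≈ 3.2404, f(3.9) ≈ 3.4205, f(4.3) ≈ 3.5917, f(4.7) ≈ 3.7550, f(5.1) ≈ 3.9115, f(5.5) ≈ 4.0620, f(5.9) ≈ 4.2071, f(6.3) ≈ 4.3474, f(6.7) ≈ 4.4833, f(7.1) ≈ 4.6152, f(7.5) ≈ 4.7434.
T_10 = (Δt/2)·[f(t_0) + 2f(t_1) + ... + 2f(t_{9}) + f(t_10)].
Sum ≈ 16.1543.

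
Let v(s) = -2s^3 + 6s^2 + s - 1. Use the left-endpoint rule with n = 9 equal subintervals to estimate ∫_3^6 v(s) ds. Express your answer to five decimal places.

-184.66667

Δs = (6 − 3)/9 = 1/3.
Left endpoints: 3, 10/3, 11/3, 4, 13/3, 14/3, 5, 16/3, 17/3.
v(3) = 2, v(10/3) = -137/27, v(11/3) = -412/27, v(4) = -29, v(13/3) = -1262/27, v(14/3) = -1861/27, v(5) = -96, v(16/3) = -3467/27, v(17/3) = -4498/27.
Sum = Δs · [v(3) + v(10/3) + v(11/3) + ...].
Sum ≈ -184.66667.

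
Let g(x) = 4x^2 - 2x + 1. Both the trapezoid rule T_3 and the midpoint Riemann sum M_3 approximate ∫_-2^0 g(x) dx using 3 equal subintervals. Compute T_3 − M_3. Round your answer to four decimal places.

0.8889

T_3 ≈ 17.259259.
M_3 ≈ 16.370370.
T_3 − M_3 ≈ 0.8889.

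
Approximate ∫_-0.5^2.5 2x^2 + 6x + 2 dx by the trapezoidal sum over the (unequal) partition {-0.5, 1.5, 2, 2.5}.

Subinterval widths: 2, 0.5, 0.5.
f(-0.5) = -0.5, f(1.5) = 15.5, f(2) = 22, f(2.5) = 29.5.
On each subinterval the trapezoid contributes (Δx_i/2)·[f(x_{i-1}) + f(x_i)].
Sum = 37.25.

37.25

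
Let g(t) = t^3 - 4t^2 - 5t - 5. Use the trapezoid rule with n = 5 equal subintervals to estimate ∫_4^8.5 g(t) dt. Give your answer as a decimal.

Δt = (8.5 − 4)/5 = 0.9.
g(4) = -25, g(4.9) = -7.891, g(5.8) = 26.552, g(6.7) = 82.703, g(7.6) = 164.936, g(8.5) = 277.625.
T_5 = (Δt/2)·[g(t_0) + 2g(t_1) + ... + 2g(t_{4}) + g(t_5)].
Sum = 353.35125.

353.35125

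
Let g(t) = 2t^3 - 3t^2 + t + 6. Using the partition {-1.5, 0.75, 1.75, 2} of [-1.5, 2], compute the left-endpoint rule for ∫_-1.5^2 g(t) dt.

Subinterval widths: 2.25, 1, 0.25.
Left endpoints: -1.5, 0.75, 1.75.
g(-1.5) = -9, g(0.75) = 5.90625, g(1.75) = 9.28125.
Sum = Σ Δt_i · g(t_i).
Sum = -12.0234375.

-12.0234375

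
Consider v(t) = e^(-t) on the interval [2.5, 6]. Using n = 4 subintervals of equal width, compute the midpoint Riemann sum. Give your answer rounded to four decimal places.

Δt = (6 − 2.5)/4 = 0.875.
Midpoints: 2.9375, 3.8125, 4.6875, 5.5625.
v(2.9375) ≈ 0.0530, v(3.8125) ≈ 0.0221, v(4.6875) ≈ 0.0092, v(5.5625) ≈ 0.0038.
Sum = Δt · [v(2.9375) + v(3.8125) + v(4.6875) + v(5.5625)].
Sum ≈ 0.0771.

0.0771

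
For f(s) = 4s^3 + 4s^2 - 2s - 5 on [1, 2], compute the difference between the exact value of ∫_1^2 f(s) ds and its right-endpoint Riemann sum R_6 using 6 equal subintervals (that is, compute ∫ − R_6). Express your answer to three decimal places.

-3.269

Exact integral: ∫_1^2 f(s) ds ≈ 16.33333.
R_6 ≈ 19.60185.
Error ≈ 16.33333 − 19.60185 ≈ -3.269.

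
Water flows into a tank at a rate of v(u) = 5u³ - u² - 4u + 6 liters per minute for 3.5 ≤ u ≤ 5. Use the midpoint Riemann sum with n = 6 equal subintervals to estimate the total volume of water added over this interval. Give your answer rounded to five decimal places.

Δu = (5 − 3.5)/6 = 0.25.
Midpoints: 3.625, 3.875, 4.125, 4.375, 4.625, 4.875.
v(3.625) = 110865/512, v(3.875) = 136403/512, v(4.125) = 165597/512, v(4.375) = 198687/512, v(4.625) = 235913/512, v(4.875) = 277515/512.
Sum = Δu · [v(3.625) + v(3.875) + v(4.125) + ...].
Sum ≈ 549.30664.

549.30664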